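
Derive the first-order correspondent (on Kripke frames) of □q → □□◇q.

∀x ∀z (xR²z → ∃w (xRw ∧ zRw))

This is a Sahlqvist (Geach-type) schema ◇^0□^1q → □^2◇^1q.
Minimal-valuation argument: fix x; take any y with xR^0y and any z with xR^2z. Set V(q) to the set of worlds R-reachable from y in exactly 1 step. Then □^1q holds at y, so the antecedent holds at x; validity forces ◇^1q at z, giving a w with zR^1w and yR^1w.
First-order correspondent: ∀x ∀z (xR²z → ∃w (xRw ∧ zRw)).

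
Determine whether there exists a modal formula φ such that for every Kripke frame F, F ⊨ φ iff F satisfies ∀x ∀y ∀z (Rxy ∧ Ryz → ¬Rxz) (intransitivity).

Modal frame validity is preserved under surjective bounded morphisms.
The 7-cycle (worlds s,t,u,v,w,x,y with s→t→u→v→w→x→y→s) is intransitive. Mapping every world to a single reflexive point • is a surjective bounded morphism; the reflexive point is not intransitive (R••∧R•• but R••).
Hence intransitivity is not modally definable.

Not modally definable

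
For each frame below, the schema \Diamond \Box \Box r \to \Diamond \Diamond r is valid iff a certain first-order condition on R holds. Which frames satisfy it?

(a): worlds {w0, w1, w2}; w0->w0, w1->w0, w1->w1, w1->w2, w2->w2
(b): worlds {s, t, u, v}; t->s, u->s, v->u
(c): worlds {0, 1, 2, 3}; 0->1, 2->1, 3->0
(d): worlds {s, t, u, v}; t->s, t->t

(a)

The schema corresponds to a generalized confluence (Geach) condition: \forall x \forall y (xRy \to \exists w (y R^2 w \wedge x R^2 w)).
(a): satisfies the condition.
(b): fails — tRs but no w with sR²w and tR²w.
(c): fails — 0R1 but no w with 1R²w and 0R²w.
(d): fails — tRs but no w with sR²w and tR²w.
Valid on: (a).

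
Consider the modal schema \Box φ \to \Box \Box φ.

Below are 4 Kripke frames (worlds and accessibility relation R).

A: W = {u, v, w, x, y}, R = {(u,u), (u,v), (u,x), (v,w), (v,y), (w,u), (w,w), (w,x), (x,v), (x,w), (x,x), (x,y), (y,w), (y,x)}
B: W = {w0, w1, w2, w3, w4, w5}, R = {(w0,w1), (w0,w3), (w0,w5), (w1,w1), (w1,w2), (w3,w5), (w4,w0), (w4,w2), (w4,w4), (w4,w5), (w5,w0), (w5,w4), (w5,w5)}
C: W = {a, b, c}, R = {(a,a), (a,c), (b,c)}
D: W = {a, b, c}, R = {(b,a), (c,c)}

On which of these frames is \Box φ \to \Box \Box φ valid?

C, D

The schema corresponds to transitivity: \forall x \forall y \forall z (Rxy \wedge Ryz \to Rxz).
A: fails — Ruv and Rvw but not Ruw.
B: fails — Rw3w5 and Rw5w0 but not Rw3w0.
C: ✓.
D: ✓.
Valid on: C, D.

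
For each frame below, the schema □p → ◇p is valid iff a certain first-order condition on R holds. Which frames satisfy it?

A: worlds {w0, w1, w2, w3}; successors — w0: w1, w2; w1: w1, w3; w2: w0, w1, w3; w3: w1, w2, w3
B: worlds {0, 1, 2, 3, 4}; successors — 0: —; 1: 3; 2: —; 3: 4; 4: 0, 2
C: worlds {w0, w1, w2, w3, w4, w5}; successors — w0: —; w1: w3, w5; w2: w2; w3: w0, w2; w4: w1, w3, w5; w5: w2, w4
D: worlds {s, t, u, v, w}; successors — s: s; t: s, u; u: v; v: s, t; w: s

A, D

The schema corresponds to seriality: ∀x ∃y Rxy.
A: holds.
B: fails — world 0 has no successor.
C: fails — world w0 has no successor.
D: holds.
Valid on: A, D.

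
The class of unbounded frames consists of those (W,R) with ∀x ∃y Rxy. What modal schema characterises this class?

This is seriality; the standard corresponding axiom is D: □r → ◇r.

□r → ◇r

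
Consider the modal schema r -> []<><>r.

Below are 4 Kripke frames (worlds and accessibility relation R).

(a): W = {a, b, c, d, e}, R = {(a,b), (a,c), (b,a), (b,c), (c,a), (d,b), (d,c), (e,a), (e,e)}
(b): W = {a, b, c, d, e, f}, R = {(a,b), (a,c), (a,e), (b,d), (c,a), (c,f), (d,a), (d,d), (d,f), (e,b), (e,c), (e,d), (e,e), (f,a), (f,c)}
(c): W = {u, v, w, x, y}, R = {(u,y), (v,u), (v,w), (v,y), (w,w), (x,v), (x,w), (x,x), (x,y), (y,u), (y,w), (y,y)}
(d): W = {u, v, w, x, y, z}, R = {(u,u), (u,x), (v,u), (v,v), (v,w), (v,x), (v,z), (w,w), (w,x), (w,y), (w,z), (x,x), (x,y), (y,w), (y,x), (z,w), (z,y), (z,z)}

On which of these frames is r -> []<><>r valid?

This is the axiom for a generalized confluence (Geach) condition; its first-order frame correspondent is forall x forall z (xRz -> exists w (x = w & z R^2 w)).
(a): fails — aRc but no w with a=w and cR²w.
(b): fails — dRf but no w with d=w and fR²w.
(c): fails — vRu but no t with v=t and uR²t.
(d): fails — uRx but no t with u=t and xR²t.

none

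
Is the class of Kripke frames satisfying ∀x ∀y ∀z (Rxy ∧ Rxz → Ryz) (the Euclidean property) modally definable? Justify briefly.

Yes: it is the Euclidean property, defined by the 5 schema ◇p → □◇p.
Suppose ◇p→□◇p is valid. Take Rxy, Rxz and set V(p)={y}. Then ◇p at x, so □◇p at x, so ◇p at z, so some w with Rzw has p; w=y, i.e. Rzy. By symmetry of the argument, Ryz.

Yes — defined by ◇p → □◇p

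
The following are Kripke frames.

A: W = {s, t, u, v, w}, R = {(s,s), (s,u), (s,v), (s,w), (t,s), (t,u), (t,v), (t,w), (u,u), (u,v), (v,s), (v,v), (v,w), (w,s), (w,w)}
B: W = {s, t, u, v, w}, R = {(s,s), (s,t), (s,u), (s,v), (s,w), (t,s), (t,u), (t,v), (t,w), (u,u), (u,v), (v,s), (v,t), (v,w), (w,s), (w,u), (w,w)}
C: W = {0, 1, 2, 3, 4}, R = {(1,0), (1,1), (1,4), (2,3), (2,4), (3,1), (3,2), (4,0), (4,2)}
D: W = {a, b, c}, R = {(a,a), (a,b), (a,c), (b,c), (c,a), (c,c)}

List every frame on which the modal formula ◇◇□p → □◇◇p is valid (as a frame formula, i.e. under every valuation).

A, B, D

Frame correspondent (Sahlqvist): ∀x ∀y ∀z ((xR²y ∧ xRz) → ∃w (yRw ∧ zR²w)) — i.e. a generalized confluence (Geach) condition.
A: holds.
B: holds.
C: fails — 1R²0, 1R0 but no w with 0Rw and 0R²w.
D: holds.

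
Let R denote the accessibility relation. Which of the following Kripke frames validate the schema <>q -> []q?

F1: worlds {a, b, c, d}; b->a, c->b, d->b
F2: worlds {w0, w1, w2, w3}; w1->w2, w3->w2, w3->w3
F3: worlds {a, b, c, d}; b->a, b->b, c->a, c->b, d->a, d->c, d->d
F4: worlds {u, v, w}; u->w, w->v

F1, F4

The schema corresponds to partial functionality: forall x forall y forall z (Rxy & Rxz -> y = z).
F1: satisfies the condition.
F2: fails — w3 sees both w2 and w3.
F3: fails — b sees both a and b.
F4: satisfies the condition.
Valid on: F1, F4.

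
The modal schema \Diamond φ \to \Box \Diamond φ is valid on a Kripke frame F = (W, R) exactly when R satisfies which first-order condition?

the Euclidean property: \forall x \forall y \forall z (Rxy \wedge Rxz \to Ryz)

Suppose ◇φ→□◇φ is valid. Take Rxy, Rxz and set V(φ)={y}. Then ◇φ at x, so □◇φ at x, so ◇φ at z, so some w with Rzw has φ; w=y, i.e. Rzy. By symmetry of the argument, Ryz.
Conversely, any frame satisfying \forall x \forall y \forall z (Rxy \wedge Rxz \to Ryz) validates the schema.
Frame condition: \forall x \forall y \forall z (Rxy \wedge Rxz \to Ryz).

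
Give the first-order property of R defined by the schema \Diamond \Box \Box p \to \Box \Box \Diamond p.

This is a Sahlqvist (Geach-type) schema ◇^1□^2p → □^2◇^1p.
Minimal-valuation argument: fix x; take any y with xR^1y and any z with xR^2z. Set V(p) to the set of worlds R-reachable from y in exactly 2 steps. Then □^2p holds at y, so the antecedent holds at x; validity forces ◇^1p at z, giving a w with zR^1w and yR^2w.
First-order correspondent: \forall x \forall y \forall z ((xRy \wedge x R^2 z) \to \exists w (y R^2 w \wedge zRw)).

\forall x \forall y \forall z ((xRy \wedge x R^2 z) \to \exists w (y R^2 w \wedge zRw))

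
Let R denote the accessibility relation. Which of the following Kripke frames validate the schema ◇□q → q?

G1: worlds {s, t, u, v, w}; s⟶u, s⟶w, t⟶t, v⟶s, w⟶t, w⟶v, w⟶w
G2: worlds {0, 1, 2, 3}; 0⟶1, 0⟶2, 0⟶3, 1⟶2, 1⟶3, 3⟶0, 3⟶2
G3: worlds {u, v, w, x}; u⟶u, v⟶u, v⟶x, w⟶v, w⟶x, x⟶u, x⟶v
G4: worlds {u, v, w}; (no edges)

G4

This is the axiom for symmetry; its first-order frame correspondent is ∀x ∀y (Rxy → Ryx).
G1: fails — Rwt but not Rtw.
G2: fails — R32 but not R23.
G3: fails — Rwx but not Rxw.
G4: ✓.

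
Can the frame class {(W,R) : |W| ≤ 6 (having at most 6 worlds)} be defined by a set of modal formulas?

No — not modally definable

Any modally definable frame class is closed under disjoint unions.
Any modal formula valid on each of 7 disjoint one-world frames is valid on their disjoint union (validity is preserved under disjoint unions). Each one-world frame has |W|=1≤6, but the union has |W|=7.
So no modal formula (or set of formulas) defines exactly the |W|≤6 frames.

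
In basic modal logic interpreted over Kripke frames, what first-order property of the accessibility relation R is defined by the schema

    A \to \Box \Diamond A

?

This is the B axiom.
Its frame correspondent is symmetry — \forall x \forall y (Rxy \to Ryx).

symmetry: \forall x \forall y (Rxy \to Ryx)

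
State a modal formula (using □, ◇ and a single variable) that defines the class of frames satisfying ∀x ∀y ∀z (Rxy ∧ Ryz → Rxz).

The condition is transitivity. The 4 schema □s → □□s defines it.
Suppose □s→□□s is valid. Take Rxy, Ryz and set V(s)={w : Rxw}. Then □s at x, so □□s at x, so □s at y, so s at z, i.e. Rxz.

□s → □□s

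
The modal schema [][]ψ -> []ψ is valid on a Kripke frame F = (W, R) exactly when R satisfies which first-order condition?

density: forall x forall y (Rxy -> exists z (Rxz & Rzy))

Suppose □□ψ→□ψ is valid. Take Rxy and set V(ψ)={w : xR²w}. Then □□ψ at x, so □ψ at x, so ψ at y, i.e. ∃z(Rxz∧Rzy).
Conversely, on a frame with density the schema holds at every world under every valuation.
So the correspondent is density.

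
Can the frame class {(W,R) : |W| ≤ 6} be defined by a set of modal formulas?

No — not modally definable

If a class were modally definable it would be closed under disjoint unions (Goldblatt–Thomason).
Any modal formula valid on each of 7 disjoint one-world frames is valid on their disjoint union (validity is preserved under disjoint unions). Each one-world frame has |W|=1≤6, but the union has |W|=7.
Hence having at most 6 worlds is not modally definable.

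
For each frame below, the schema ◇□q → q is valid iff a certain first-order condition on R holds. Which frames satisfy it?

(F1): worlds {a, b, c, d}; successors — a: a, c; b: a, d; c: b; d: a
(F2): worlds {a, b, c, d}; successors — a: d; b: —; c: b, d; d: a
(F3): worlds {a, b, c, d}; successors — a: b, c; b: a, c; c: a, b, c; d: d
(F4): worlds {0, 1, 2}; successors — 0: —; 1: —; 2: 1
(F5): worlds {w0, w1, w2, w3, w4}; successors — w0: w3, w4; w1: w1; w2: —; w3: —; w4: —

(F3)

This is the axiom for a generalized confluence (Geach) condition; its first-order frame correspondent is ∀x ∀y (xRy → ∃w (yRw ∧ x = w)).
(F1): fails — aRc but no w with cRw and a=w.
(F2): fails — cRb but no w with bRw and c=w.
(F3): holds.
(F4): fails — 2R1 but no w with 1Rw and 2=w.
(F5): fails — w0Rw3 but no w with w3Rw and w0=w.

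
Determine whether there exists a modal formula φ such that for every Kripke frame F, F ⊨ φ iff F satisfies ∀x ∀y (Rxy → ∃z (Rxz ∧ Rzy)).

The condition is density. A defining modal formula is □□r → □r.
Suppose □□r→□r is valid. Take Rxy and set V(r)={w : xR²w}. Then □□r at x, so □r at x, so r at y, i.e. ∃z(Rxz∧Rzy).

Yes — defined by □□r → □r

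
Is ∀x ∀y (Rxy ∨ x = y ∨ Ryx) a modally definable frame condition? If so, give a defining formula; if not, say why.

No — not modally definable

Modal frame validity is preserved under disjoint unions.
Take 2 disjoint single-world reflexive frames: each is trivially connected, but their disjoint union has 2 worlds with no edge between distinct components, so it is not connected.
So no modal formula (or set of formulas) defines exactly the connected frames.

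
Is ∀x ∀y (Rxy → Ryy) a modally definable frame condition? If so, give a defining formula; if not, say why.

Yes — defined by □(□q → q)

Yes: it is shift-reflexivity, defined by the T□ schema □(□q → q).
Suppose □(□q→q) is valid. Take Rxy and set V(q)={w : Ryw}. Then at y, □q holds; since □(□q→q) at x, □q→q at y, so q at y, i.e. Ryy.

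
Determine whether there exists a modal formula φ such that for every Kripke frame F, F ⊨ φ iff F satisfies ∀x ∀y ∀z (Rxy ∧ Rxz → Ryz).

Yes: it is the Euclidean property, defined by the 5 schema ◇p → □◇p.
Suppose ◇p→□◇p is valid. Take Rxy, Rxz and set V(p)={y}. Then ◇p at x, so □◇p at x, so ◇p at z, so some w with Rzw has p; w=y, i.e. Rzy. By symmetry of the argument, Ryz.

Yes, by ◇p → □◇p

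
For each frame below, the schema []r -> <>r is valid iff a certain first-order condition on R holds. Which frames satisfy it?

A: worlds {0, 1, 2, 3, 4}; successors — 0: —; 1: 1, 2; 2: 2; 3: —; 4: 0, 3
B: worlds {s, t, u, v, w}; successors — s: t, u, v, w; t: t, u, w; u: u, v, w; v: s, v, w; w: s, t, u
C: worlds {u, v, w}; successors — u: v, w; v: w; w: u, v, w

This is the axiom for seriality; its first-order frame correspondent is forall x exists y Rxy.
A: fails — world 0 has no successor.
B: holds.
C: holds.
Valid on: B, C.

B, C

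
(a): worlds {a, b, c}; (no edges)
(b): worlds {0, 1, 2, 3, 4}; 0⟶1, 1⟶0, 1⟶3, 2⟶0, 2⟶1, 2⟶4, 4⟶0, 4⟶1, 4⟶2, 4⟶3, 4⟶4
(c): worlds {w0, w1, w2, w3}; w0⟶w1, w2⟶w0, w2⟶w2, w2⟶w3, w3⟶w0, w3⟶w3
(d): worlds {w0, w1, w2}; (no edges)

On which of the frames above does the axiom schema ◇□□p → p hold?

(a), (d)

This is the axiom for a generalized confluence (Geach) condition; its first-order frame correspondent is ∀x ∀y (xRy → ∃w (yR²w ∧ x = w)).
(a): condition met.
(b): fails — 0R1 but no w with 1R²w and 0=w.
(c): fails — w0Rw1 but no w with w1R²w and w0=w.
(d): condition met.
Valid on: (a), (d).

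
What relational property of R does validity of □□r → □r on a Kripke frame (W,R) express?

density

Suppose □□r→□r is valid. Take Rxy and set V(r)={w : xR²w}. Then □□r at x, so □r at x, so r at y, i.e. ∃z(Rxz∧Rzy).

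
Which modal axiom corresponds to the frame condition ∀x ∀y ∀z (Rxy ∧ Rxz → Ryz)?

The condition is the Euclidean property. The 5 schema ◇s → □◇s defines it.
Suppose ◇s→□◇s is valid. Take Rxy, Rxz and set V(s)={y}. Then ◇s at x, so □◇s at x, so ◇s at z, so some w with Rzw has s; w=y, i.e. Rzy. By symmetry of the argument, Ryz.

◇s → □◇s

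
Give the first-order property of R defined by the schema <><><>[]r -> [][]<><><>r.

forall x forall y forall z ((x R^3 y & x R^2 z) -> exists w (yRw & z R^3 w))

This is a Sahlqvist (Geach-type) schema ◇^3□^1r → □^2◇^3r.
Minimal-valuation argument: fix x; take any y with xR^3y and any z with xR^2z. Set V(r) to the set of worlds R-reachable from y in exactly 1 step. Then □^1r holds at y, so the antecedent holds at x; validity forces ◇^3r at z, giving a w with zR^3w and yR^1w.
First-order correspondent: forall x forall y forall z ((x R^3 y & x R^2 z) -> exists w (yRw & z R^3 w)).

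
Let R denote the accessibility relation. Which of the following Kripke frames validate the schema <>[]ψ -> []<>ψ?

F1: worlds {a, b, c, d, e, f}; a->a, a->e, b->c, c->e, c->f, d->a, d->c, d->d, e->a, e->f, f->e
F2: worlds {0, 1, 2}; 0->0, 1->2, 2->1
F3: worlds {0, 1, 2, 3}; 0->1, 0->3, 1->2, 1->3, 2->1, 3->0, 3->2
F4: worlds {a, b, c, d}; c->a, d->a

This is the axiom for convergence; its first-order frame correspondent is forall x forall y forall z (Rxy & Rxz -> exists w (Ryw & Rzw)).
F1: fails — Rcf and Rce but f and e have no common successor.
F2: holds.
F3: fails — R12 and R13 but 2 and 3 have no common successor.
F4: fails — Rca and Rca but a and a have no common successor.
Valid on: F2.

F2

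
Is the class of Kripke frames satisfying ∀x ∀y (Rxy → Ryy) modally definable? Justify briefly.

Yes — defined by □(□r → r)

The condition is shift-reflexivity. A defining modal formula is □(□r → r).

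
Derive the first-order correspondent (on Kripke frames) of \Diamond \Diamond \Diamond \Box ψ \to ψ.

This is a Sahlqvist (Geach-type) schema ◇^3□^1ψ → □^0◇^0ψ.
First-order correspondent: \forall x \forall y (x R^3 y \to \exists w (yRw \wedge x = w)).

\forall x \forall y (x R^3 y \to \exists w (yRw \wedge x = w))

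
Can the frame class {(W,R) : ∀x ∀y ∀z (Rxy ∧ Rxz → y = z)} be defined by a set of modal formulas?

This is a Sahlqvist condition; the CD axiom ◇p → □p defines it.
Suppose ◇p→□p is valid. Take Rxy, Rxz and set V(p)={y}. Then ◇p at x, so □p at x, so p at z, i.e. z=y.

Yes, by ◇p → □p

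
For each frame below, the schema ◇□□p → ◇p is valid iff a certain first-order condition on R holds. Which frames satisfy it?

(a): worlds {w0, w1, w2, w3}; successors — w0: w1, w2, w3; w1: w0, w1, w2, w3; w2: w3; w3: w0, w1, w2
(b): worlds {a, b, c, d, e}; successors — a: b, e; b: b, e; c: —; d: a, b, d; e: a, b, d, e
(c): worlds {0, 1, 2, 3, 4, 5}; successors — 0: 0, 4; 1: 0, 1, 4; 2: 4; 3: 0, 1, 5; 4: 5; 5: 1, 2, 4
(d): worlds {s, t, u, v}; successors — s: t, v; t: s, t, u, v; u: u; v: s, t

(a), (b), (d)

The schema corresponds to a generalized confluence (Geach) condition: ∀x ∀y (xRy → ∃w (yR²w ∧ xRw)).
(a): ✓.
(b): ✓.
(c): fails — 5R2 but no w with 2R²w and 5Rw.
(d): ✓.
Valid on: (a), (b), (d).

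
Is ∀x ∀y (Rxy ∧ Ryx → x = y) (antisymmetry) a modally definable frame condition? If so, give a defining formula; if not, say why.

Modal frame validity is preserved under surjective bounded morphisms.
The 4-cycle (worlds 0,1,2,3 with 0→1→2→3→0) is antisymmetric. Sending even-indexed worlds to s and odd-indexed worlds to t is a surjective bounded morphism onto the two-world frame with s↔t, which is not antisymmetric.
So the class is not modally definable.

Not definable by any modal formula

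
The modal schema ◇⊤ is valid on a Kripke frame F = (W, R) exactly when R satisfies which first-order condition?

◇⊤ holds at w iff w has a successor, so frame-validity of ◇⊤ is exactly seriality. Equivalently via □q → ◇q:
Suppose □q→◇q is valid. At any x set V(q)=W. Then □q at x, so ◇q at x, so x has a successor.

Seriality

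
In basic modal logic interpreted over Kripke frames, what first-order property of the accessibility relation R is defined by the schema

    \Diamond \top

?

◇⊤ holds at w iff w has a successor, so frame-validity of ◇⊤ is exactly seriality. Equivalently via □p → ◇p:
Suppose □p→◇p is valid. At any x set V(p)=W. Then □p at x, so ◇p at x, so x has a successor.
Conversely, on a frame with seriality the schema holds at every world under every valuation.
So the correspondent is seriality.

seriality: \forall x \exists y Rxy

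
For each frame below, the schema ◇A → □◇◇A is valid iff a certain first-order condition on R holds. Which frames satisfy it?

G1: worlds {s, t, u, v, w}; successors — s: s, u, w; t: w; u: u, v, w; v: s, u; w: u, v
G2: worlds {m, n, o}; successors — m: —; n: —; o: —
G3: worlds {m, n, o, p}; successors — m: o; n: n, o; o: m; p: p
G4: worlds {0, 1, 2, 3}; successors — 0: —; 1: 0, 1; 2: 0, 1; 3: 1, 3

The schema corresponds to a generalized confluence (Geach) condition: ∀x ∀y ∀z ((xRy ∧ xRz) → ∃w (y = w ∧ zR²w)).
G1: satisfies the condition.
G2: satisfies the condition.
G3: fails — nRn, nRo but no w with n=w and oR²w.
G4: fails — 1R0, 1R0 but no w with 0=w and 0R²w.

G1, G2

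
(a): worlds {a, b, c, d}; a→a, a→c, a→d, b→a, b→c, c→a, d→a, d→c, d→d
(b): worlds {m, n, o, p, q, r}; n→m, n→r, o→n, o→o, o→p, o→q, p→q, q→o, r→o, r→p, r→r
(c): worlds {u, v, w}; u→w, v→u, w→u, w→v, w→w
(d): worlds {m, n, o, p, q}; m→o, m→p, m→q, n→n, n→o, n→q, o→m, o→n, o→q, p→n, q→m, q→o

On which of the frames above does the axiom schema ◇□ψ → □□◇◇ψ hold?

(a), (d)

The schema corresponds to a generalized confluence (Geach) condition: ∀x ∀y ∀z ((xRy ∧ xR²z) → ∃w (yRw ∧ zR²w)).
(a): satisfies the condition.
(b): fails — nRm, nR²o but no w with mRw and oR²w.
(c): fails — wRv, wR²v but no t with vRt and vR²t.
(d): satisfies the condition.
Valid on: (a), (d).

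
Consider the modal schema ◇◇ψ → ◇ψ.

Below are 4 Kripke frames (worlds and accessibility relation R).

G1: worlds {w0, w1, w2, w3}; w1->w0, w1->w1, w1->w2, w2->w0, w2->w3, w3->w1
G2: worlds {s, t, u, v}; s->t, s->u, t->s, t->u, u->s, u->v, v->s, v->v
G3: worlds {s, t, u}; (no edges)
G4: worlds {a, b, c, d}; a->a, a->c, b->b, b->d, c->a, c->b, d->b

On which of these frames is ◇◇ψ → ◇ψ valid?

G3

Frame correspondent (Sahlqvist): ∀x ∀y ∀z (Rxy ∧ Ryz → Rxz) — i.e. transitivity.
G1: fails — Rw1w2 and Rw2w3 but not Rw1w3.
G2: fails — Rus and Rsu but not Ruu.
G3: condition met.
G4: fails — Rcb and Rbd but not Rcd.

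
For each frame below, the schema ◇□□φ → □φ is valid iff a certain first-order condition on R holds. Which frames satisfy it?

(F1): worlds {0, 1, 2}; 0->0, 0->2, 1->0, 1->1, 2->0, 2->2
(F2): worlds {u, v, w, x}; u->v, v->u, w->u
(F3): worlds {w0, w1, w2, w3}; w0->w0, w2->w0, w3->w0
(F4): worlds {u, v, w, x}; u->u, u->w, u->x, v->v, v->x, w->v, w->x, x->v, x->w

The schema corresponds to a generalized confluence (Geach) condition: ∀x ∀y ∀z ((xRy ∧ xRz) → ∃w (yR²w ∧ z = w)).
(F1): fails — 1R0, 1R1 but no w with 0R²w and 1=w.
(F2): condition met.
(F3): condition met.
(F4): fails — uRw, uRu but no t with wR²t and u=t.

(F2), (F3)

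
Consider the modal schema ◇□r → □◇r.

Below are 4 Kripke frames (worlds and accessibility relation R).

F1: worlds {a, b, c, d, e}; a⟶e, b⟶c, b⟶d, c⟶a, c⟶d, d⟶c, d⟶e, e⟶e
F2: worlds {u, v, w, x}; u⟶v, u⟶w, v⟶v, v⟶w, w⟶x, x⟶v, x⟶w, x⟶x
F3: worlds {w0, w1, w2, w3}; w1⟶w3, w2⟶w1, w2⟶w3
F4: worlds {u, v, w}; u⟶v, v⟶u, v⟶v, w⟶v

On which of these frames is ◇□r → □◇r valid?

This is the axiom for convergence; its first-order frame correspondent is ∀x ∀y ∀z (Rxy ∧ Rxz → ∃w (Ryw ∧ Rzw)).
F1: fails — Rbc and Rbd but c and d have no common successor.
F2: fails — Ruv and Ruw but v and w have no common successor.
F3: fails — Rw1w3 and Rw1w3 but w3 and w3 have no common successor.
F4: condition met.

F4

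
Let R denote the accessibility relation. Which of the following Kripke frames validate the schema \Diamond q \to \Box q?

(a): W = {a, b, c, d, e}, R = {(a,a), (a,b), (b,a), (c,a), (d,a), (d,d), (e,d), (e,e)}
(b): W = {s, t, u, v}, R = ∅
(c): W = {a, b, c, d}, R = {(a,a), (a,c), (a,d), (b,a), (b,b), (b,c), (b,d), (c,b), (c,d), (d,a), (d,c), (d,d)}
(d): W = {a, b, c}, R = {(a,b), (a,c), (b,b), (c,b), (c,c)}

This is the axiom for partial functionality; its first-order frame correspondent is \forall x \forall y \forall z (Rxy \wedge Rxz \to y = z).
(a): fails — a sees both a and b.
(b): ✓.
(c): fails — a sees both a and c.
(d): fails — a sees both b and c.
Valid on: (b).

(b)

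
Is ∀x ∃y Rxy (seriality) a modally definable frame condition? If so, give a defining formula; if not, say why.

Yes: it is seriality, defined by the D schema □p → ◇p.
Suppose □p→◇p is valid. At any x set V(p)=W. Then □p at x, so ◇p at x, so x has a successor.

Yes — defined by □p → ◇p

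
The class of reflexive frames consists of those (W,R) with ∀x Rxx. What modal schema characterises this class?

The condition is reflexivity. The T schema □p → p defines it.
Suppose □p→p is valid. At any x set V(p)={w : Rxw}. Then □p holds at x, so p holds at x, i.e. Rxx.

□p → p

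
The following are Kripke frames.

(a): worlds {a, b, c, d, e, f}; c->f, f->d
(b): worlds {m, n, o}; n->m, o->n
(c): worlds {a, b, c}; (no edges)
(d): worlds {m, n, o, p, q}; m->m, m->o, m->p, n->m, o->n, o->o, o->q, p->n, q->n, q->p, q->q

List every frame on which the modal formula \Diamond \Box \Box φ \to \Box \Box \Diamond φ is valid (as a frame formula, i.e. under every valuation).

This is the axiom for a generalized confluence (Geach) condition; its first-order frame correspondent is \forall x \forall y \forall z ((xRy \wedge x R^2 z) \to \exists w (y R^2 w \wedge zRw)).
(a): fails — cRf, cR²d but no w with fR²w and dRw.
(b): fails — oRn, oR²m but no w with nR²w and mRw.
(c): condition met.
(d): fails — mRp, mR²o but no w with pR²w and oRw.
Valid on: (c).

(c)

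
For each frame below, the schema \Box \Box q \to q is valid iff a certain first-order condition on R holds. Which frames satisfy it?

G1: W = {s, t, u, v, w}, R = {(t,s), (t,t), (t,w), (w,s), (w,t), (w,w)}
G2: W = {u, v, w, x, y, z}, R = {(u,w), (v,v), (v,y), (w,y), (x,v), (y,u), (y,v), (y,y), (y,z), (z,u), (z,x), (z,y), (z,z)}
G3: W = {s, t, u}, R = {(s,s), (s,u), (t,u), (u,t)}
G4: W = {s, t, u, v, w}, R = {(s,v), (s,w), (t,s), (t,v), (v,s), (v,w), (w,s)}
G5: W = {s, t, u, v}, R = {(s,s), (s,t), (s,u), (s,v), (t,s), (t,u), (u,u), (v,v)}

G3, G5

Frame correspondent (Sahlqvist): \forall x \exists w (x R^2 w \wedge x = w) — i.e. a generalized confluence (Geach) condition.
G1: fails — at s but no w* with sR²w* and s=w*.
G2: fails — at u but no t with uR²t and u=t.
G3: holds.
G4: fails — at t but no w* with tR²w* and t=w*.
G5: holds.
Valid on: G3, G5.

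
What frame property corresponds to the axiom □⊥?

emptiness of R: ∀x ∀y ¬Rxy

□⊥ is valid iff no world has any successor (otherwise □⊥ fails at any world with one).
Conversely, any frame satisfying ∀x ∀y ¬Rxy validates the schema.
Frame condition: ∀x ∀y ¬Rxy.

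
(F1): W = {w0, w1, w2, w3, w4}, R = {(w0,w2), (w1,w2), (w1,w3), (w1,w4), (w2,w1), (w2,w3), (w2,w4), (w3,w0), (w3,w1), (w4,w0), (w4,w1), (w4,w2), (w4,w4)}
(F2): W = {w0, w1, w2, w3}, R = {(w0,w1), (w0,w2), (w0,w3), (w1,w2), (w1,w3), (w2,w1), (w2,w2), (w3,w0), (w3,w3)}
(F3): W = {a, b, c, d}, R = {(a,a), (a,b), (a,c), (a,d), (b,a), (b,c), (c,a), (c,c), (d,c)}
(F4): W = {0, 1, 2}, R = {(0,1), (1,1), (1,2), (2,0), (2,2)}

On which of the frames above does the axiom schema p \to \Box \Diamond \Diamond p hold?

(F3), (F4)

Frame correspondent (Sahlqvist): \forall x \forall z (xRz \to \exists w (x = w \wedge z R^2 w)) — i.e. a generalized confluence (Geach) condition.
(F1): fails — w1Rw3 but no w with w1=w and w3R²w.
(F2): fails — w0Rw2 but no w with w0=w and w2R²w.
(F3): condition met.
(F4): condition met.
Valid on: (F3), (F4).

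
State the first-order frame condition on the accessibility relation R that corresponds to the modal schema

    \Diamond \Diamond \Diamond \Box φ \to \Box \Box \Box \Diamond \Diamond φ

\forall x \forall y \forall z ((x R^3 y \wedge x R^3 z) \to \exists w (yRw \wedge z R^2 w))

This is a Sahlqvist (Geach-type) schema ◇^3□^1φ → □^3◇^2φ.
Minimal-valuation argument: fix x; take any y with xR^3y and any z with xR^3z. Set V(φ) to the set of worlds R-reachable from y in exactly 1 step. Then □^1φ holds at y, so the antecedent holds at x; validity forces ◇^2φ at z, giving a w with zR^2w and yR^1w.
First-order correspondent: \forall x \forall y \forall z ((x R^3 y \wedge x R^3 z) \to \exists w (yRw \wedge z R^2 w)).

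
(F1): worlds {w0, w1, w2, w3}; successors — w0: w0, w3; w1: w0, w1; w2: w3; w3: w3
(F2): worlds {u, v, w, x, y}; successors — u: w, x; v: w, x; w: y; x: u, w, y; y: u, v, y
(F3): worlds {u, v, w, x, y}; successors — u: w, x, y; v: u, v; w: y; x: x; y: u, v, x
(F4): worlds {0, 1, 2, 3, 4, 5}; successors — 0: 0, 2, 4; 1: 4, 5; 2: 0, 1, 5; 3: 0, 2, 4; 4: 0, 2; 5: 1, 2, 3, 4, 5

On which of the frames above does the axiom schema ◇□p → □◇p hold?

This is the axiom for convergence; its first-order frame correspondent is ∀x ∀y ∀z (Rxy ∧ Rxz → ∃w (Ryw ∧ Rzw)).
(F1): condition met.
(F2): fails — Rxw and Rxu but w and u have no common successor.
(F3): fails — Ruw and Rux but w and x have no common successor.
(F4): fails — R54 and R51 but 4 and 1 have no common successor.

(F1)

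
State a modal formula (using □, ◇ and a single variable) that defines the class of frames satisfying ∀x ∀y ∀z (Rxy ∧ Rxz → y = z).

The condition is partial functionality. The CD schema ◇q → □q defines it.

◇q → □q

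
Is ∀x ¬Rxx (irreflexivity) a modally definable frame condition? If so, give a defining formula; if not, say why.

Modal frame validity is preserved under surjective bounded morphisms.
The 5-cycle (worlds w0,w1,w2,w3,w4 with w0→w1→w2→w3→w4→w0) is irreflexive, and the map sending every world to a single reflexive point • is a surjective bounded morphism (forth: every edge maps to (•,•); back: every world has a successor). So any modal formula valid on the 5-cycle is also valid on the reflexive point, which is not irreflexive.
Hence irreflexivity is not modally definable.

Not modally definable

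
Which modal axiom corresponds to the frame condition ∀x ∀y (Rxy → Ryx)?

A defining formula is q → □◇q (the B axiom).

q → □◇q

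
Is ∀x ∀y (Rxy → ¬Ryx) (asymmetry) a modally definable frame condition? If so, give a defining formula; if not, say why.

Modal frame validity is preserved under surjective bounded morphisms.
The 5-cycle (worlds w0,w1,w2,w3,w4 with w0→w1→w2→w3→w4→w0) is asymmetric. Mapping every world to a single reflexive point • is a surjective bounded morphism, and the reflexive point is not asymmetric (R•• but asymmetry requires ¬R••).
Hence asymmetry is not modally definable.

Not modally definable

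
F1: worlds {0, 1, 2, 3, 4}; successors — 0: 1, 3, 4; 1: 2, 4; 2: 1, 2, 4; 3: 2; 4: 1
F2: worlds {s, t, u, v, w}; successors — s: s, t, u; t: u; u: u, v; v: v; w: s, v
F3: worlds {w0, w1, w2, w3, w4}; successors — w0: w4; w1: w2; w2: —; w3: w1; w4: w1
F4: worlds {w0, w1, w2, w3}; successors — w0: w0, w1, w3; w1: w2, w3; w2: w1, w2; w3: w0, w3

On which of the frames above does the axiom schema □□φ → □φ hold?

F2, F4

The schema corresponds to density: ∀x ∀y (Rxy → ∃z (Rxz ∧ Rzy)).
F1: fails — R03 but no z with R0z and Rz3.
F2: satisfies the condition.
F3: fails — Rw1w2 but no z with Rw1z and Rzw2.
F4: satisfies the condition.
Valid on: F2, F4.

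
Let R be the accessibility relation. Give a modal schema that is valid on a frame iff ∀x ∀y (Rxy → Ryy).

The condition is shift-reflexivity. The T□ schema □(□r → r) defines it.

□(□r → r)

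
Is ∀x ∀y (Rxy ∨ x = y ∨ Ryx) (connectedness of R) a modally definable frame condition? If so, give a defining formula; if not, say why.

If a class were modally definable it would be closed under disjoint unions (Goldblatt–Thomason).
Take 4 disjoint single-world reflexive frames: each is trivially connected, but their disjoint union has 4 worlds with no edge between distinct components, so it is not connected.
So the class is not modally definable.

Not definable by any modal formula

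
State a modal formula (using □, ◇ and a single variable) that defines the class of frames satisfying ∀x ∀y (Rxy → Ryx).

This is symmetry; the standard corresponding axiom is B: ψ → □◇ψ.
Suppose ψ→□◇ψ is valid. Take Rxy and set V(ψ)={x}. Then ψ at x, so □◇ψ at x, so ◇ψ at y, so some z with Ryz has ψ; z=x, i.e. Ryx.

ψ → □◇ψ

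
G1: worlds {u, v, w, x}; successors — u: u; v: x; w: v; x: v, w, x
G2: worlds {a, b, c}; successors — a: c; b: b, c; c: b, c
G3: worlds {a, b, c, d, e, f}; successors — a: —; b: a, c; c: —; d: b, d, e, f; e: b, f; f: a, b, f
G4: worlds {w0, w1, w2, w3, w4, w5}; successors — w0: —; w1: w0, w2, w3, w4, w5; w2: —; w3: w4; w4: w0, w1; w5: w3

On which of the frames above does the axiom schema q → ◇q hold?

Frame correspondent (Sahlqvist): ∀x Rxx — i.e. reflexivity.
G1: fails — world v does not see itself.
G2: fails — world a does not see itself.
G3: fails — world a does not see itself.
G4: fails — world w0 does not see itself.

none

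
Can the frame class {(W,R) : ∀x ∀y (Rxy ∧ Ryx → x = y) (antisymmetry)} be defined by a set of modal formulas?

No

Modal frame validity is preserved under surjective bounded morphisms.
The 8-cycle (worlds 0,1,2,3,4,5,6,7 with 0→1→2→3→4→5→6→7→0) is antisymmetric. Sending even-indexed worlds to s and odd-indexed worlds to t is a surjective bounded morphism onto the two-world frame with s↔t, which is not antisymmetric.
So no modal formula (or set of formulas) defines exactly the antisymmetric frames.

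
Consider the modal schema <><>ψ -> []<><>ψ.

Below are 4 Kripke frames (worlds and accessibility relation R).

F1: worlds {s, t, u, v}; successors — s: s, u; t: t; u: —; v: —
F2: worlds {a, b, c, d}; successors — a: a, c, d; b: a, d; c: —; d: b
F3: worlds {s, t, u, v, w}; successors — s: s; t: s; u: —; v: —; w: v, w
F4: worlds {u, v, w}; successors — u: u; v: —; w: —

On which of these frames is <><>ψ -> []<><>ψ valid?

F4

This is the axiom for a generalized confluence (Geach) condition; its first-order frame correspondent is forall x forall y forall z ((x R^2 y & xRz) -> exists w (y = w & z R^2 w)).
F1: fails — sR²s, sRu but no w with s=w and uR²w.
F2: fails — aR²a, aRc but no w with a=w and cR²w.
F3: fails — wR²v, wRv but no w* with v=w* and vR²w*.
F4: holds.
Valid on: F4.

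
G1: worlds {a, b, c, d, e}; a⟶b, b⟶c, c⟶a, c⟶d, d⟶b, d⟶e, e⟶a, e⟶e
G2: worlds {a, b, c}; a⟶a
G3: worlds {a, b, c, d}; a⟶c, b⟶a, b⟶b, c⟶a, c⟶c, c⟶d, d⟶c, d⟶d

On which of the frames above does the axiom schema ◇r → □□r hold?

This is the axiom for a generalized confluence (Geach) condition; its first-order frame correspondent is ∀x ∀y ∀z ((xRy ∧ xR²z) → ∃w (y = w ∧ z = w)).
G1: fails — aRb, aR²c but b ≠ c.
G2: holds.
G3: fails — aRc, aR²a but c ≠ a.
Valid on: G2.

G2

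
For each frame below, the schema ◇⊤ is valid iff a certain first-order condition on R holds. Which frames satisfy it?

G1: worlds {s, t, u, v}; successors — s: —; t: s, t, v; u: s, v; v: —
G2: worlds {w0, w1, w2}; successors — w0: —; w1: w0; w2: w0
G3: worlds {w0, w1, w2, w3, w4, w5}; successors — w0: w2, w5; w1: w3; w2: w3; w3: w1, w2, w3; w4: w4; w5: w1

G3

Frame correspondent (Sahlqvist): ∀x ∃y Rxy — i.e. seriality.
G1: fails — world s has no successor.
G2: fails — world w0 has no successor.
G3: holds.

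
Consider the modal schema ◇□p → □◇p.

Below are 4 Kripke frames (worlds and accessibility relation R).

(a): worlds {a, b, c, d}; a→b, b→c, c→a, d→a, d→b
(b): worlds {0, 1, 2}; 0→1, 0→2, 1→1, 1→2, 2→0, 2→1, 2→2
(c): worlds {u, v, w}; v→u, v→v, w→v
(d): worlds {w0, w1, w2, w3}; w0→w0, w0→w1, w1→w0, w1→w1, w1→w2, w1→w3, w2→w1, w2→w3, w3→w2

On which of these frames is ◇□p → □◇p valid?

Frame correspondent (Sahlqvist): ∀x ∀y ∀z (Rxy ∧ Rxz → ∃w (Ryw ∧ Rzw)) — i.e. convergence.
(a): fails — Rdb and Rda but b and a have no common successor.
(b): ✓.
(c): fails — Rvu and Rvu but u and u have no common successor.
(d): fails — Rw1w2 and Rw1w3 but w2 and w3 have no common successor.
Valid on: (b).

(b)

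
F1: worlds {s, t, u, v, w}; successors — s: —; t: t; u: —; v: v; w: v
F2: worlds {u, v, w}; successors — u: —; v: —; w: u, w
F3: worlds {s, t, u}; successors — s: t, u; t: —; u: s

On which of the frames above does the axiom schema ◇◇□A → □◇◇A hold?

F1

The schema corresponds to a generalized confluence (Geach) condition: ∀x ∀y ∀z ((xR²y ∧ xRz) → ∃w (yRw ∧ zR²w)).
F1: satisfies the condition.
F2: fails — wR²u, wRu but no t with uRt and uR²t.
F3: fails — sR²s, sRt but no w with sRw and tR²w.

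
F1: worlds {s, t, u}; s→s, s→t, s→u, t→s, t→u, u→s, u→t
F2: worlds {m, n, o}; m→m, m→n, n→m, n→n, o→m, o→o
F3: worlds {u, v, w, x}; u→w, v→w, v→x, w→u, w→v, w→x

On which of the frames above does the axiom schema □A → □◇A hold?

F1, F2

This is the axiom for a generalized confluence (Geach) condition; its first-order frame correspondent is ∀x ∀z (xRz → ∃w (xRw ∧ zRw)).
F1: satisfies the condition.
F2: satisfies the condition.
F3: fails — uRw but no t with uRt and wRt.
Valid on: F1, F2.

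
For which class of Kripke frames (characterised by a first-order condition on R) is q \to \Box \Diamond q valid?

This is the B axiom.
Its frame correspondent is symmetry — \forall x \forall y (Rxy \to Ryx).

symmetry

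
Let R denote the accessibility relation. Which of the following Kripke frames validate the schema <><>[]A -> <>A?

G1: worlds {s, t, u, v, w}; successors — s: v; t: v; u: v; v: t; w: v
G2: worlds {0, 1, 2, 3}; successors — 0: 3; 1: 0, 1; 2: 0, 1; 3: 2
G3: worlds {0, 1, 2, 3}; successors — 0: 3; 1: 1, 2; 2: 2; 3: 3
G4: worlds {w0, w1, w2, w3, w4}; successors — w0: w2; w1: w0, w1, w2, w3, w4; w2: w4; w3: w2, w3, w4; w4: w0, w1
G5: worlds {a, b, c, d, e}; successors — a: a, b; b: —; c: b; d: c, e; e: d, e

G1, G3

Frame correspondent (Sahlqvist): forall x forall y (x R^2 y -> exists w (yRw & xRw)) — i.e. a generalized confluence (Geach) condition.
G1: satisfies the condition.
G2: fails — 0R²2 but no w with 2Rw and 0Rw.
G3: satisfies the condition.
G4: fails — w0R²w4 but no w with w4Rw and w0Rw.
G5: fails — aR²b but no w with bRw and aRw.
Valid on: G1, G3.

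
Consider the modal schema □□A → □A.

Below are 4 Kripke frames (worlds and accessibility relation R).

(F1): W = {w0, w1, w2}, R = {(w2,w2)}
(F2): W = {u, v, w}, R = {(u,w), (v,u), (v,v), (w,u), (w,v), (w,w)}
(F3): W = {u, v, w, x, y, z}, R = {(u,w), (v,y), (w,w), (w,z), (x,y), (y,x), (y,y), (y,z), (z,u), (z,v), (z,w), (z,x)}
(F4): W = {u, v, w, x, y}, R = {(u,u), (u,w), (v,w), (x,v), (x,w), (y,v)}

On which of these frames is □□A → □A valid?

Frame correspondent (Sahlqvist): ∀x ∀y (Rxy → ∃z (Rxz ∧ Rzy)) — i.e. density.
(F1): satisfies the condition.
(F2): satisfies the condition.
(F3): fails — Rzx but no t with Rzt and Rtx.
(F4): fails — Rvw but no z with Rvz and Rzw.
Valid on: (F1), (F2).

(F1), (F2)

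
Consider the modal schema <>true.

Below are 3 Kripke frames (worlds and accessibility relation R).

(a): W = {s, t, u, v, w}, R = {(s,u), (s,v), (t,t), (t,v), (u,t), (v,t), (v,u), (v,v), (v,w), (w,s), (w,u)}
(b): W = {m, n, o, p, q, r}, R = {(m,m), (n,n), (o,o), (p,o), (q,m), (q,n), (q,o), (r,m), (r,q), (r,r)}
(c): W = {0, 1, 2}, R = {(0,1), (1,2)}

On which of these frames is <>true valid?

(a), (b)

Frame correspondent (Sahlqvist): forall x exists y Rxy — i.e. seriality.
(a): condition met.
(b): condition met.
(c): fails — world 2 has no successor.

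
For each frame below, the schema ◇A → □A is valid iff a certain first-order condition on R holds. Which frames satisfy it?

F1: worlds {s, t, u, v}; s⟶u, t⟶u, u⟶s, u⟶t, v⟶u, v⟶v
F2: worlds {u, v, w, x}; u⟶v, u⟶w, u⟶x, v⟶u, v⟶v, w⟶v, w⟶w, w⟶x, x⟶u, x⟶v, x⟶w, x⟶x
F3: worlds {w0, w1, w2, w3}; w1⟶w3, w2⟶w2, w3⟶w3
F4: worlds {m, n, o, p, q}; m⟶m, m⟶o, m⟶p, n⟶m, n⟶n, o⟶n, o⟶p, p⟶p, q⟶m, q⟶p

Frame correspondent (Sahlqvist): ∀x ∀y ∀z (Rxy ∧ Rxz → y = z) — i.e. partial functionality.
F1: fails — u sees both s and t.
F2: fails — u sees both v and w.
F3: condition met.
F4: fails — m sees both m and o.

F3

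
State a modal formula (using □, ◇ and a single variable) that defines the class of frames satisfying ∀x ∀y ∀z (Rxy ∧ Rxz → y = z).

This is partial functionality; the standard corresponding axiom is CD: ◇q → □q.

◇q → □q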